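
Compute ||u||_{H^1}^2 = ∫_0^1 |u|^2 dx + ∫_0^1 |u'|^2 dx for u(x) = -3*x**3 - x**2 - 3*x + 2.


||u||_{H^1}^2 = 893/14

The H^1 norm (squared) on an interval (0, L) is
  ||u||_{H^1}^2 = ∫_0^L u(x)^2 dx + ∫_0^L u'(x)^2 dx.
Compute u'(x) = -9*x**2 - 2*x - 3.
Then u(x)^2 = 9*x**6 + 6*x**5 + 19*x**4 - 6*x**3 + 5*x**2 - 12*x + 4 and u'(x)^2 = 81*x**4 + 36*x**3 + 58*x**2 + 12*x + 9.
Integrate each monomial from 0 to 1 using ∫_0^1 c·x^n dx = c·1^(n+1)/(n+1):
  ∫_0^1 u(x)^2 dx = ∫_0^1 (9*x^6 + 6*x^5 + 19*x^4 - 6*x^3 + 5*x^2 - 12*x + 4) dx. Term by term:
    ∫_0^1 9*x^6 dx = 9/7;  ∫_0^1 6*x^5 dx = 1;  ∫_0^1 19*x^4 dx = 19/5;
    ∫_0^1 -6*x^3 dx = -3/2;  ∫_0^1 5*x^2 dx = 5/3;  ∫_0^1 -12*x dx = -6;
    ∫_0^1 4 dx = 4.
  Sum: 9/7 + 1 + 19/5 − 3/2 + 5/3 − 6 + 4 = 893/210.
  ∫_0^1 u'(x)^2 dx = ∫_0^1 (81*x^4 + 36*x^3 + 58*x^2 + 12*x + 9) dx. Term by term:
    ∫_0^1 81*x^4 dx = 81/5;  ∫_0^1 36*x^3 dx = 9;  ∫_0^1 58*x^2 dx = 58/3;
    ∫_0^1 12*x dx = 6;  ∫_0^1 9 dx = 9.
  Sum: 81/5 + 9 + 58/3 + 6 + 9 = 893/15.
Adding: ||u||_{H^1}^2 = 893/210 + 893/15 = 893/14.


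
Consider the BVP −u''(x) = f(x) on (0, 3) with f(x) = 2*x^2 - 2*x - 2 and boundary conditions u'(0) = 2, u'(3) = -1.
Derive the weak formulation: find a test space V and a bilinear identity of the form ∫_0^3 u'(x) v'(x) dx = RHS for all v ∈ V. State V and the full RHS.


V = H^1(0, 3) (v unrestricted at boundary; u is determined up to an additive constant); weak form: ∫_0^3 u'v' dx = ∫_0^3 (2*x^2 - 2*x - 2) v dx − v(3) − 2·v(0) for all v ∈ V.

Multiply both sides by a test function v and integrate from 0 to 3:
  ∫_0^3 −u''(x) v(x) dx = ∫_0^3 f(x) v(x) dx.
Integrate the LHS by parts once:
  ∫_0^3 −u'' v dx = −[u'(x) v(x)]_0^3 + ∫_0^3 u'(x) v'(x) dx.
Thus ∫_0^3 u'(x) v'(x) dx = ∫_0^3 f(x) v(x) dx + [u'(x) v(x)]_0^3.
Choose V so that boundary terms are either known or forced to vanish.
u has inhomogeneous Neumann u'(0) = 2, u'(3) = -1. [u' v]_0^3 = (-1)·v(3) − (2)·v(0) = − v(3) − 2·v(0). Take V = H^1(0, 3); boundary term becomes part of RHS.
Weak formulation: find u (satisfying any essential BC) such that ∫_0^3 u'(x) v'(x) dx = ∫_0^3 f v dx − v(3) − 2·v(0) for all v ∈ V (Neumann data are natural BCs: they enter the RHS as boundary terms).
Substituting f(x) = 2*x^2 - 2*x - 2, the right-hand side is ∫_0^3 (2*x^2 - 2*x - 2) v dx − v(3) − 2·v(0).
Compatibility check (pure Neumann): taking v ≡ 1 ∈ V gives 0 = ∫_0^3 f dx + (-1) − (2), i.e. ∫_0^3 f dx must equal u'(0) − u'(3) = 3. Indeed ∫_0^3 (2*x^2 - 2*x - 2) dx = 3, so the data are compatible. The solution is then unique only up to an additive constant (fix it e.g. by requiring ∫_0^3 u dx = 0).


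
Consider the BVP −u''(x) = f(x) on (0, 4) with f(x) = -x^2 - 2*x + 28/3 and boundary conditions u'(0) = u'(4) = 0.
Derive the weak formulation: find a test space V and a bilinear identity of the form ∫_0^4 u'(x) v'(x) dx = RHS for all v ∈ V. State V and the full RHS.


V = H^1(0, 4) (no boundary constraint on v; u is determined up to an additive constant); weak form: ∫_0^4 u'v' dx = ∫_0^4 (-x^2 - 2*x + 28/3) v dx for all v ∈ V.

Multiply both sides by a test function v and integrate from 0 to 4:
  ∫_0^4 −u''(x) v(x) dx = ∫_0^4 f(x) v(x) dx.
Integrate the LHS by parts once:
  ∫_0^4 −u'' v dx = −[u'(x) v(x)]_0^4 + ∫_0^4 u'(x) v'(x) dx.
Thus ∫_0^4 u'(x) v'(x) dx = ∫_0^4 f(x) v(x) dx + [u'(x) v(x)]_0^4.
Choose V so that boundary terms are either known or forced to vanish.
u has homogeneous Neumann: u'(0) = u'(4) = 0. So [u' v]_0^4 = 0·v(4) − 0·v(0) = 0 for any v; take V = H^1(0, 4).
Weak formulation: find u (satisfying any essential BC) such that ∫_0^4 u'(x) v'(x) dx = ∫_0^4 f v dx for all v ∈ V (homogeneous Neumann, so boundary terms vanish).
Substituting f(x) = -x^2 - 2*x + 28/3, the right-hand side is ∫_0^4 (-x^2 - 2*x + 28/3) v dx.
Compatibility check (pure Neumann): taking v ≡ 1 ∈ V gives 0 = ∫_0^4 f dx + (0) − (0), i.e. ∫_0^4 f dx must equal u'(0) − u'(4) = 0. Indeed ∫_0^4 (-x^2 - 2*x + 28/3) dx = 0, so the data are compatible. The solution is then unique only up to an additive constant (fix it e.g. by requiring ∫_0^4 u dx = 0).


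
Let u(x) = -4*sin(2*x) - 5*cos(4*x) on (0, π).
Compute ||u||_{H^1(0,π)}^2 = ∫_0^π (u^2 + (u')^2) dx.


||u||_{H^1(0,π)}^2 = 505*π/2

u'(x) = 20*sin(4*x) - 8*cos(2*x).
Expand u² and (u')² and integrate term by term on (0, π), using: for integers n ≥ 1, ∫_0^π sin²(nx) dx = ∫_0^π cos²(nx) dx = π/2; for n ≠ n', ∫_0^π sin(nx)sin(n'x) dx = ∫_0^π cos(nx)cos(n'x) dx = 0; and by product-to-sum, ∫_0^π sin(nx)cos(n'x) dx = ½∫_0^π [sin((n+n')x) + sin((n−n')x)] dx, which is 0 when n+n' is even and 2n/(n²−n'²) when n+n' is odd (it need not vanish on (0, π)).
  u² squared terms: (-5)²·∫cos(4x)² dx = 25·π/2 = 25*π/2;  (-4)²·∫sin(2x)² dx = 16·π/2 = 8*π.
  u² cross terms: 2·(-5)·(-4)·∫cos(4x)·sin(2x) dx = 40·(0) = 0.
  So ∫_0^π u² dx = 25*π/2 + 8*π + 0 = 41*π/2.
  (u')² squared terms: (-8)²·∫cos(2x)² dx = 64·π/2 = 32*π;  (20)²·∫sin(4x)² dx = 400·π/2 = 200*π.
  (u')² cross terms: 2·(-8)·(20)·∫cos(2x)·sin(4x) dx = -320·(0) = 0.
  So ∫_0^π (u')² dx = 32*π + 200*π + 0 = 232*π.
||u||_{H^1}^2 = (41*π/2) + (232*π) = 505*π/2.


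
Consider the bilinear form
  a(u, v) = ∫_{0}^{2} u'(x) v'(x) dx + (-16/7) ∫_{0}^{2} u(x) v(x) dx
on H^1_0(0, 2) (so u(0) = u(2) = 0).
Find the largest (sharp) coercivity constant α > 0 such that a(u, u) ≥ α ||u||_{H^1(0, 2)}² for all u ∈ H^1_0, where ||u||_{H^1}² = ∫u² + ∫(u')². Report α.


α = (-64/7 + π^2)/(4 + π^2)

Coercivity of a(·,·) on H^1_0(0, 2) means a(u, u) ≥ α ||u||_{H^1}² for every u ∈ H^1_0.
The interval has length L = 2, and Poincaré/coercivity depend only on L. Here a(u, u) = ∫(u')² + (-16/7)·∫u².
Here c = -16/7 < 0 with |c| < (π/L)² = π^2/4, so coercivity still holds. The condition a(u,u) ≥ α||u||_{H^1}² reads (1−α)∫(u')² ≥ (α−c)∫u². Any admissible α is ≤ 1 (rapidly oscillating u have ∫u²/∫(u')² → 0), and α = 1 would force 0 ≥ (1−c)∫u², impossible since c < 1; so 1−α > 0. By the sharp Poincaré inequality on H^1_0 of an interval of length L, ∫(u')² ≥ (π/L)²∫u² with equality for the first sine mode sin(π(x−x₀)/L) (x₀ the left endpoint), so the inequality holds for all u iff (1−α)(π/L)² ≥ α − c, i.e. α ≤ ((π/L)² + c)/((π/L)² + 1) = (1 + c(L/π)²)/(1 + (L/π)²). (Direct route, valid since c ≤ 0: Poincaré gives c∫u² ≥ c(L/π)²∫(u')², so a(u,u) ≥ (1 + c(L/π)²)∫(u')², while ||u||_{H^1}² ≤ (1 + (L/π)²)∫(u')²; dividing yields the same α.) With (π/L)² = π^2/4 and c = -16/7, the largest admissible constant is α = ((π/L)² + c)/((π/L)² + 1).
Simplifying, α = (-64/7 + π^2)/(4 + π^2).


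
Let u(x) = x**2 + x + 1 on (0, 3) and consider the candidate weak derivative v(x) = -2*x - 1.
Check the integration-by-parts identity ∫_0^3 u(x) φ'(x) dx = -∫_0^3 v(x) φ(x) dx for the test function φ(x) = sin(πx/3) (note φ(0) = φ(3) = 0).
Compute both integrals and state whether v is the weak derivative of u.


LHS = -24/π, RHS = 24/π. No, v is not the weak derivative of u.

u(x) = x**2 + x + 1, classical derivative u'(x) = 2*x + 1.
φ(x) = sin(πx/3), so φ'(x) = π*cos(π*x/3)/3.
Note φ(0) = φ(3) = 0, so the boundary term u·φ vanishes.
LHS = ∫_0^3 u(x) φ'(x) dx = ∫_0^3 (π*x^2*cos(π*x/3)/3 + π*x*cos(π*x/3)/3 + π*cos(π*x/3)/3) dx. Term by term:
  ∫_0^3 π*cos(π*x/3)/3 dx = 0;  ∫_0^3 π*x*cos(π*x/3)/3 dx = -6/π;  ∫_0^3 π*x^2*cos(π*x/3)/3 dx = -18/π.
Sum: 0 − 6/π − 18/π = -24/π.
So LHS = -24/π.
∫_0^3 v(x) φ(x) dx = ∫_0^3 (-2*x*sin(π*x/3) - sin(π*x/3)) dx. Term by term:
  ∫_0^3 -sin(π*x/3) dx = -6/π;  ∫_0^3 -2*x*sin(π*x/3) dx = -18/π.
Sum: -6/π − 18/π = -24/π.
So RHS = -∫_0^3 v(x) φ(x) dx = 24/π.
LHS − RHS = -48/π ≠ 0, so the identity fails.
(For a valid weak derivative the identity must hold for EVERY test function, in particular this one. The failure shows v is NOT the weak derivative of u.)
Correct weak derivative would be u'(x) = 2*x + 1.


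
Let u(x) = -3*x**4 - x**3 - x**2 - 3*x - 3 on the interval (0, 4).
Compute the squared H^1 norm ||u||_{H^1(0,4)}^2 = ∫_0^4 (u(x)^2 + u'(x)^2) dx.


||u||_{H^1}^2 = 78914488/105

The H^1 norm (squared) on an interval (0, L) is
  ||u||_{H^1}^2 = ∫_0^L u(x)^2 dx + ∫_0^L u'(x)^2 dx.
Compute u'(x) = -12*x**3 - 3*x**2 - 2*x - 3.
Then u(x)^2 = 9*x**8 + 6*x**7 + 7*x**6 + 20*x**5 + 25*x**4 + 12*x**3 + 15*x**2 + 18*x + 9 and u'(x)^2 = 144*x**6 + 72*x**5 + 57*x**4 + 84*x**3 + 22*x**2 + 12*x + 9.
Integrate each monomial from 0 to 4 using ∫_0^4 c·x^n dx = c·4^(n+1)/(n+1):
  ∫_0^4 u(x)^2 dx = ∫_0^4 (9*x^8 + 6*x^7 + 7*x^6 + 20*x^5 + 25*x^4 + 12*x^3 + 15*x^2 + 18*x + 9) dx. Term by term:
    ∫_0^4 9*x^8 dx = 262144;  ∫_0^4 6*x^7 dx = 49152;  ∫_0^4 7*x^6 dx = 16384;
    ∫_0^4 20*x^5 dx = 40960/3;  ∫_0^4 25*x^4 dx = 5120;  ∫_0^4 12*x^3 dx = 768;
    ∫_0^4 15*x^2 dx = 320;  ∫_0^4 18*x dx = 144;  ∫_0^4 9 dx = 36.
  Sum: 262144 + 49152 + 16384 + 40960/3 + 5120 + 768 + 320 + 144 + 36 = 1043164/3.
  ∫_0^4 u'(x)^2 dx = ∫_0^4 (144*x^6 + 72*x^5 + 57*x^4 + 84*x^3 + 22*x^2 + 12*x + 9) dx. Term by term:
    ∫_0^4 144*x^6 dx = 2359296/7;  ∫_0^4 72*x^5 dx = 49152;  ∫_0^4 57*x^4 dx = 58368/5;
    ∫_0^4 84*x^3 dx = 5376;  ∫_0^4 22*x^2 dx = 1408/3;  ∫_0^4 12*x dx = 96;
    ∫_0^4 9 dx = 36.
  Sum: 2359296/7 + 49152 + 58368/5 + 5376 + 1408/3 + 96 + 36 = 42403748/105.
Adding: ||u||_{H^1}^2 = 1043164/3 + 42403748/105 = 78914488/105.


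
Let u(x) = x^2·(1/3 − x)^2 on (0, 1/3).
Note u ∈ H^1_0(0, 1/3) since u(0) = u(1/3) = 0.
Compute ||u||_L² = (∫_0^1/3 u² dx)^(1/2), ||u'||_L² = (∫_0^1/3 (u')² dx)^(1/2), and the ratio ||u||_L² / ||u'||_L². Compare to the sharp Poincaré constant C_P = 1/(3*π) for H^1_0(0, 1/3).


||u||_L² / ||u'||_L² = sqrt(3)/18 < C_P = 1/(3*π).

u(x) = x^2·(1/3 − x)^2, so u'(x) = 2*x*(3*x - 1)*(6*x - 1)/9.
u(x) = x^2·(1/3 − x)^2 vanishes at x = 0 and x = 1/3, so u ∈ H^1_0(0, 1/3). Differentiate via the product rule and integrate the resulting polynomials term by term.
  ∫_0^1/3 u² dx = ∫_0^1/3 (x^8 - 4*x^7/3 + 2*x^6/3 - 4*x^5/27 + x^4/81) dx. Term by term:
    ∫_0^1/3 x^8 dx = 1/177147;  ∫_0^1/3 -4*x^7/3 dx = -1/39366;  ∫_0^1/3 2*x^6/3 dx = 2/45927;
    ∫_0^1/3 -4*x^5/27 dx = -2/59049;  ∫_0^1/3 x^4/81 dx = 1/98415.
  Sum: 1/177147 − 1/39366 + 2/45927 − 2/59049 + 1/98415 = 1/12400290.
  ∫_0^1/3 (u')² dx = ∫_0^1/3 (16*x^6 - 16*x^5 + 52*x^4/9 - 8*x^3/9 + 4*x^2/81) dx. Term by term:
    ∫_0^1/3 16*x^6 dx = 16/15309;  ∫_0^1/3 -16*x^5 dx = -8/2187;  ∫_0^1/3 52*x^4/9 dx = 52/10935;
    ∫_0^1/3 -8*x^3/9 dx = -2/729;  ∫_0^1/3 4*x^2/81 dx = 4/6561.
  Sum: 16/15309 − 8/2187 + 52/10935 − 2/729 + 4/6561 = 2/229635.
∫_0^1/3 u² dx = 1/12400290, so ||u||_L² = sqrt(210)/51030.
∫_0^1/3 (u')² dx = 2/229635, so ||u'||_L² = sqrt(70)/2835.
Ratio ||u||_L² / ||u'||_L² = sqrt(3)/18.
Sharp Poincaré constant on H^1_0(0, 1/3) is C_P = L/π = 1/(3*π), achieved by sin(3*π·x).
A polynomial bump cannot attain the sharp Poincaré constant (only the first sine eigenfunction does), so the ratio is strictly less than C_P, consistent with ||u||_L² ≤ C_P ||u'||_L².


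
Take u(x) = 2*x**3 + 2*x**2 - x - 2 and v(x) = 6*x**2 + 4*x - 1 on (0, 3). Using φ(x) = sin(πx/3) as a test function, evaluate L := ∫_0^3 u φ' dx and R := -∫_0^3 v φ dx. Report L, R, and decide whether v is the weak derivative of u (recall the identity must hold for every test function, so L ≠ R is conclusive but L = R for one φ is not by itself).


LHS = -192/π + 648/π^3, RHS = -192/π + 648/π^3. Yes, v = u' weakly.

u(x) = 2*x**3 + 2*x**2 - x - 2, classical derivative u'(x) = 6*x**2 + 4*x - 1.
φ(x) = sin(πx/3), so φ'(x) = π*cos(π*x/3)/3.
Note φ(0) = φ(3) = 0, so the boundary term u·φ vanishes.
LHS = ∫_0^3 u(x) φ'(x) dx = ∫_0^3 (2*π*x^3*cos(π*x/3)/3 + 2*π*x^2*cos(π*x/3)/3 - π*x*cos(π*x/3)/3 - 2*π*cos(π*x/3)/3) dx. Term by term:
  ∫_0^3 -2*π*cos(π*x/3)/3 dx = 0;  ∫_0^3 -π*x*cos(π*x/3)/3 dx = 6/π;  ∫_0^3 2*π*x^2*cos(π*x/3)/3 dx = -36/π;
  ∫_0^3 2*π*x^3*cos(π*x/3)/3 dx = -162/π + 648/π^3.
Sum: 0 + 6/π − 36/π + -162/π + 648/π^3 = -192/π + 648/π^3.
So LHS = -192/π + 648/π^3.
∫_0^3 v(x) φ(x) dx = ∫_0^3 (6*x^2*sin(π*x/3) + 4*x*sin(π*x/3) - sin(π*x/3)) dx. Term by term:
  ∫_0^3 -sin(π*x/3) dx = -6/π;  ∫_0^3 4*x*sin(π*x/3) dx = 36/π;  ∫_0^3 6*x^2*sin(π*x/3) dx = -648/π^3 + 162/π.
Sum: -6/π + 36/π + -648/π^3 + 162/π = -648/π^3 + 192/π.
So RHS = -∫_0^3 v(x) φ(x) dx = -192/π + 648/π^3.
LHS = RHS, so the identity holds for this test φ.
Moreover u is smooth here and v(x) = u'(x) = 6*x**2 + 4*x - 1 pointwise, so the identity holds for every test function. Hence v is the weak derivative of u.


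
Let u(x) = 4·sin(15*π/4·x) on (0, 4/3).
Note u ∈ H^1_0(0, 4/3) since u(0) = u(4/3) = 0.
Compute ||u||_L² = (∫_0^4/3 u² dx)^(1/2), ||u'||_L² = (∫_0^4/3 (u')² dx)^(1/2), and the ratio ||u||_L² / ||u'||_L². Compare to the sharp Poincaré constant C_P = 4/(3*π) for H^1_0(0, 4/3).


||u||_L² / ||u'||_L² = 4/(15*π) < C_P = 4/(3*π).

u(x) = 4·sin(15*π/4·x), so u'(x) = 15*π*cos(15*π*x/4).
Writing u(x) = A·sin(kπx/L) with A = 4 and k = 5, use ∫_0^L sin²(kπx/L) dx = L/2 and ∫_0^L cos²(kπx/L) dx = L/2.
u² = 16·sin²(15*π/4·x) and (u')² = 225*π^2·cos²(15*π/4·x), and each of sin², cos² integrates to L/2 = 2/3 over (0, 4/3).
∫_0^4/3 u² dx = 32/3, so ||u||_L² = 4*sqrt(6)/3.
∫_0^4/3 (u')² dx = 150*π^2, so ||u'||_L² = 5*sqrt(6)*π.
Ratio ||u||_L² / ||u'||_L² = 4/(15*π).
Sharp Poincaré constant on H^1_0(0, 4/3) is C_P = L/π = 4/(3*π), achieved by sin(3*π/4·x).
This is the k = 5 harmonic; the ratio L/(kπ) is strictly less than C_P = L/π, consistent with the sharp inequality ||u||_L² ≤ C_P ||u'||_L².


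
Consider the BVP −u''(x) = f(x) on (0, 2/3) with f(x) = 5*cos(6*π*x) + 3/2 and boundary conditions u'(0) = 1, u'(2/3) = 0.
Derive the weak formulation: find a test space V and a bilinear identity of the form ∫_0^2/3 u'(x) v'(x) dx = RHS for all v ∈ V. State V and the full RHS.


V = H^1(0, 2/3) (v unrestricted at boundary; u is determined up to an additive constant); weak form: ∫_0^2/3 u'v' dx = ∫_0^2/3 (5*cos(6*π*x) + 3/2) v dx − v(0) for all v ∈ V.

Multiply both sides by a test function v and integrate from 0 to 2/3:
  ∫_0^2/3 −u''(x) v(x) dx = ∫_0^2/3 f(x) v(x) dx.
Integrate the LHS by parts once:
  ∫_0^2/3 −u'' v dx = −[u'(x) v(x)]_0^2/3 + ∫_0^2/3 u'(x) v'(x) dx.
Thus ∫_0^2/3 u'(x) v'(x) dx = ∫_0^2/3 f(x) v(x) dx + [u'(x) v(x)]_0^2/3.
Choose V so that boundary terms are either known or forced to vanish.
u has inhomogeneous Neumann u'(0) = 1, u'(2/3) = 0. [u' v]_0^2/3 = (0)·v(2/3) − (1)·v(0) = − v(0). Take V = H^1(0, 2/3); boundary term becomes part of RHS.
Weak formulation: find u (satisfying any essential BC) such that ∫_0^2/3 u'(x) v'(x) dx = ∫_0^2/3 f v dx − v(0) for all v ∈ V (Neumann data are natural BCs: they enter the RHS as boundary terms).
Substituting f(x) = 5*cos(6*π*x) + 3/2, the right-hand side is ∫_0^2/3 (5*cos(6*π*x) + 3/2) v dx − v(0).
Compatibility check (pure Neumann): taking v ≡ 1 ∈ V gives 0 = ∫_0^2/3 f dx + (0) − (1), i.e. ∫_0^2/3 f dx must equal u'(0) − u'(2/3) = 1. Indeed ∫_0^2/3 (5*cos(6*π*x) + 3/2) dx = 1, so the data are compatible. The solution is then unique only up to an additive constant (fix it e.g. by requiring ∫_0^2/3 u dx = 0).


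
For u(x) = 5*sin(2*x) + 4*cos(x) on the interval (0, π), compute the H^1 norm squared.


||u||_{H^1(0,π)}^2 = 320/3 + 157*π/2

u'(x) = -4*sin(x) + 10*cos(2*x).
Expand u² and (u')² and integrate term by term on (0, π), using: for integers n ≥ 1, ∫_0^π sin²(nx) dx = ∫_0^π cos²(nx) dx = π/2; for n ≠ n', ∫_0^π sin(nx)sin(n'x) dx = ∫_0^π cos(nx)cos(n'x) dx = 0; and by product-to-sum, ∫_0^π sin(nx)cos(n'x) dx = ½∫_0^π [sin((n+n')x) + sin((n−n')x)] dx, which is 0 when n+n' is even and 2n/(n²−n'²) when n+n' is odd (it need not vanish on (0, π)).
  u² squared terms: (4)²·∫cos(x)² dx = 16·π/2 = 8*π;  (5)²·∫sin(2x)² dx = 25·π/2 = 25*π/2.
  u² cross terms: 2·(4)·(5)·∫cos(x)·sin(2x) dx = 40·(4/3) = 160/3.
  So ∫_0^π u² dx = 8*π + 25*π/2 + 160/3 = 160/3 + 41*π/2.
  (u')² squared terms: (-4)²·∫sin(x)² dx = 16·π/2 = 8*π;  (10)²·∫cos(2x)² dx = 100·π/2 = 50*π.
  (u')² cross terms: 2·(-4)·(10)·∫sin(x)·cos(2x) dx = -80·(-2/3) = 160/3.
  So ∫_0^π (u')² dx = 8*π + 50*π + 160/3 = 160/3 + 58*π.
||u||_{H^1}^2 = (160/3 + 41*π/2) + (160/3 + 58*π) = 320/3 + 157*π/2.


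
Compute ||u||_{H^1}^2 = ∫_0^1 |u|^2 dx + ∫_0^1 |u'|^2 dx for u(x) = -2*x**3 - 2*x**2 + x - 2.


||u||_{H^1}^2 = 2671/105

The H^1 norm (squared) on an interval (0, L) is
  ||u||_{H^1}^2 = ∫_0^L u(x)^2 dx + ∫_0^L u'(x)^2 dx.
Compute u'(x) = -6*x**2 - 4*x + 1.
Then u(x)^2 = 4*x**6 + 8*x**5 + 4*x**3 + 9*x**2 - 4*x + 4 and u'(x)^2 = 36*x**4 + 48*x**3 + 4*x**2 - 8*x + 1.
Integrate each monomial from 0 to 1 using ∫_0^1 c·x^n dx = c·1^(n+1)/(n+1):
  ∫_0^1 u(x)^2 dx = ∫_0^1 (4*x^6 + 8*x^5 + 4*x^3 + 9*x^2 - 4*x + 4) dx. Term by term:
    ∫_0^1 4*x^6 dx = 4/7;  ∫_0^1 8*x^5 dx = 4/3;  ∫_0^1 4*x^3 dx = 1;
    ∫_0^1 9*x^2 dx = 3;  ∫_0^1 -4*x dx = -2;  ∫_0^1 4 dx = 4.
  Sum: 4/7 + 4/3 + 1 + 3 − 2 + 4 = 166/21.
  ∫_0^1 u'(x)^2 dx = ∫_0^1 (36*x^4 + 48*x^3 + 4*x^2 - 8*x + 1) dx. Term by term:
    ∫_0^1 36*x^4 dx = 36/5;  ∫_0^1 48*x^3 dx = 12;  ∫_0^1 4*x^2 dx = 4/3;
    ∫_0^1 -8*x dx = -4;  ∫_0^1 1 dx = 1.
  Sum: 36/5 + 12 + 4/3 − 4 + 1 = 263/15.
Adding: ||u||_{H^1}^2 = 166/21 + 263/15 = 2671/105.


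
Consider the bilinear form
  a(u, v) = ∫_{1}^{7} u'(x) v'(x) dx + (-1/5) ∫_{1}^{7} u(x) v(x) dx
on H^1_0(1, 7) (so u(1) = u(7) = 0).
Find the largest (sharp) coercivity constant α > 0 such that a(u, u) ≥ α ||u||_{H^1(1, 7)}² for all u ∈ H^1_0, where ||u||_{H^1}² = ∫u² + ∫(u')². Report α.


α = (-36/5 + π^2)/(π^2 + 36)

Coercivity of a(·,·) on H^1_0(1, 7) means a(u, u) ≥ α ||u||_{H^1}² for every u ∈ H^1_0.
The interval has length L = 6, and Poincaré/coercivity depend only on L. Here a(u, u) = ∫(u')² + (-1/5)·∫u².
Here c = -1/5 < 0 with |c| < (π/L)² = π^2/36, so coercivity still holds. The condition a(u,u) ≥ α||u||_{H^1}² reads (1−α)∫(u')² ≥ (α−c)∫u². Any admissible α is ≤ 1 (rapidly oscillating u have ∫u²/∫(u')² → 0), and α = 1 would force 0 ≥ (1−c)∫u², impossible since c < 1; so 1−α > 0. By the sharp Poincaré inequality on H^1_0 of an interval of length L, ∫(u')² ≥ (π/L)²∫u² with equality for the first sine mode sin(π(x−x₀)/L) (x₀ the left endpoint), so the inequality holds for all u iff (1−α)(π/L)² ≥ α − c, i.e. α ≤ ((π/L)² + c)/((π/L)² + 1) = (1 + c(L/π)²)/(1 + (L/π)²). (Direct route, valid since c ≤ 0: Poincaré gives c∫u² ≥ c(L/π)²∫(u')², so a(u,u) ≥ (1 + c(L/π)²)∫(u')², while ||u||_{H^1}² ≤ (1 + (L/π)²)∫(u')²; dividing yields the same α.) With (π/L)² = π^2/36 and c = -1/5, the largest admissible constant is α = ((π/L)² + c)/((π/L)² + 1).
Simplifying, α = (-36/5 + π^2)/(π^2 + 36).


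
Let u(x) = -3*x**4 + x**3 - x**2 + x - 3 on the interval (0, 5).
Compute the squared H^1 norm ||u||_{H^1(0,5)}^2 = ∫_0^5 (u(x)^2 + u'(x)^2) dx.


||u||_{H^1}^2 = 89028775/28

The H^1 norm (squared) on an interval (0, L) is
  ||u||_{H^1}^2 = ∫_0^L u(x)^2 dx + ∫_0^L u'(x)^2 dx.
Compute u'(x) = -12*x**3 + 3*x**2 - 2*x + 1.
Then u(x)^2 = 9*x**8 - 6*x**7 + 7*x**6 - 8*x**5 + 21*x**4 - 8*x**3 + 7*x**2 - 6*x + 9 and u'(x)^2 = 144*x**6 - 72*x**5 + 57*x**4 - 36*x**3 + 10*x**2 - 4*x + 1.
Integrate each monomial from 0 to 5 using ∫_0^5 c·x^n dx = c·5^(n+1)/(n+1):
  ∫_0^5 u(x)^2 dx = ∫_0^5 (9*x^8 - 6*x^7 + 7*x^6 - 8*x^5 + 21*x^4 - 8*x^3 + 7*x^2 - 6*x + 9) dx. Term by term:
    ∫_0^5 9*x^8 dx = 1953125;  ∫_0^5 -6*x^7 dx = -1171875/4;  ∫_0^5 7*x^6 dx = 78125;
    ∫_0^5 -8*x^5 dx = -62500/3;  ∫_0^5 21*x^4 dx = 13125;  ∫_0^5 -8*x^3 dx = -1250;
    ∫_0^5 7*x^2 dx = 875/3;  ∫_0^5 -6*x dx = -75;  ∫_0^5 9 dx = 45.
  Sum: 1953125 − 1171875/4 + 78125 − 62500/3 + 13125 − 1250 + 875/3 − 75 + 45 = 20755015/12.
  ∫_0^5 u'(x)^2 dx = ∫_0^5 (144*x^6 - 72*x^5 + 57*x^4 - 36*x^3 + 10*x^2 - 4*x + 1) dx. Term by term:
    ∫_0^5 144*x^6 dx = 11250000/7;  ∫_0^5 -72*x^5 dx = -187500;  ∫_0^5 57*x^4 dx = 35625;
    ∫_0^5 -36*x^3 dx = -5625;  ∫_0^5 10*x^2 dx = 1250/3;  ∫_0^5 -4*x dx = -50;
    ∫_0^5 1 dx = 5.
  Sum: 11250000/7 − 187500 + 35625 − 5625 + 1250/3 − 50 + 5 = 30450305/21.
Adding: ||u||_{H^1}^2 = 20755015/12 + 30450305/21 = 89028775/28.


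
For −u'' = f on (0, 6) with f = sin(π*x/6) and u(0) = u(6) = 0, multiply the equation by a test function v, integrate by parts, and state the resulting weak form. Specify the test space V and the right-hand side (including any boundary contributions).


V = H^1_0(0, 6) (so v(0) = v(6) = 0); weak form: ∫_0^6 u'v' dx = ∫_0^6 (sin(π*x/6)) v dx for all v ∈ V.

Multiply both sides by a test function v and integrate from 0 to 6:
  ∫_0^6 −u''(x) v(x) dx = ∫_0^6 f(x) v(x) dx.
Integrate the LHS by parts once:
  ∫_0^6 −u'' v dx = −[u'(x) v(x)]_0^6 + ∫_0^6 u'(x) v'(x) dx.
Thus ∫_0^6 u'(x) v'(x) dx = ∫_0^6 f(x) v(x) dx + [u'(x) v(x)]_0^6.
Choose V so that boundary terms are either known or forced to vanish.
u is Dirichlet: u(0) = u(6) = 0. Let V = H^1_0(0, 6); then v(0) = v(6) = 0, and [u' v]_0^6 = 0.
Weak formulation: find u (satisfying any essential BC) such that ∫_0^6 u'(x) v'(x) dx = ∫_0^6 f v dx for all v ∈ V.
Substituting f(x) = sin(π*x/6), the right-hand side is ∫_0^6 (sin(π*x/6)) v dx.


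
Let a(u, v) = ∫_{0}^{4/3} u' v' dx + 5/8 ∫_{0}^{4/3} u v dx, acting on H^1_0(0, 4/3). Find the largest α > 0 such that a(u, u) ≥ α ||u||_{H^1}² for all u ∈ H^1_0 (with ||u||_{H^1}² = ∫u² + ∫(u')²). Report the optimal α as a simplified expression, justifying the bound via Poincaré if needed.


α = (10 + 9*π^2)/(16 + 9*π^2)

Coercivity of a(·,·) on H^1_0(0, 4/3) means a(u, u) ≥ α ||u||_{H^1}² for every u ∈ H^1_0.
The interval has length L = 4/3, and Poincaré/coercivity depend only on L. Here a(u, u) = ∫(u')² + (5/8)·∫u².
Here 0 < c = 5/8 < 1. The condition a(u,u) ≥ α||u||_{H^1}² reads (1−α)∫(u')² ≥ (α−c)∫u². Any admissible α is ≤ 1 (rapidly oscillating u have ∫u²/∫(u')² → 0), and α = 1 would force 0 ≥ (1−c)∫u², impossible since c < 1; so 1−α > 0. By the sharp Poincaré inequality on H^1_0 of an interval of length L, ∫(u')² ≥ (π/L)²∫u² with equality for the first sine mode sin(π(x−x₀)/L) (x₀ the left endpoint), so the inequality holds for all u iff (1−α)(π/L)² ≥ α − c, i.e. α ≤ ((π/L)² + c)/((π/L)² + 1) = (1 + c(L/π)²)/(1 + (L/π)²). With (π/L)² = 9*π^2/16 and c = 5/8, the largest admissible constant is α = ((π/L)² + c)/((π/L)² + 1).
Simplifying, α = (10 + 9*π^2)/(16 + 9*π^2).


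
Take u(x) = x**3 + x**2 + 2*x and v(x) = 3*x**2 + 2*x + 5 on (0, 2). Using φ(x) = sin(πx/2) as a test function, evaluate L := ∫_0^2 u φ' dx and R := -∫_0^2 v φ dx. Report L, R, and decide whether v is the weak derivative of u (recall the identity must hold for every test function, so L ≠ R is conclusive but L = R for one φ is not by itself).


LHS = -40/π + 96/π^3, RHS = -52/π + 96/π^3. No, v is not the weak derivative of u.

u(x) = x**3 + x**2 + 2*x, classical derivative u'(x) = 3*x**2 + 2*x + 2.
φ(x) = sin(πx/2), so φ'(x) = π*cos(π*x/2)/2.
Note φ(0) = φ(2) = 0, so the boundary term u·φ vanishes.
LHS = ∫_0^2 u(x) φ'(x) dx = ∫_0^2 (π*x^3*cos(π*x/2)/2 + π*x^2*cos(π*x/2)/2 + π*x*cos(π*x/2)) dx. Term by term:
  ∫_0^2 π*x*cos(π*x/2) dx = -8/π;  ∫_0^2 π*x^2*cos(π*x/2)/2 dx = -8/π;  ∫_0^2 π*x^3*cos(π*x/2)/2 dx = -24/π + 96/π^3.
Sum: -8/π − 8/π + -24/π + 96/π^3 = -40/π + 96/π^3.
So LHS = -40/π + 96/π^3.
∫_0^2 v(x) φ(x) dx = ∫_0^2 (3*x^2*sin(π*x/2) + 2*x*sin(π*x/2) + 5*sin(π*x/2)) dx. Term by term:
  ∫_0^2 5*sin(π*x/2) dx = 20/π;  ∫_0^2 2*x*sin(π*x/2) dx = 8/π;  ∫_0^2 3*x^2*sin(π*x/2) dx = -96/π^3 + 24/π.
Sum: 20/π + 8/π + -96/π^3 + 24/π = -96/π^3 + 52/π.
So RHS = -∫_0^2 v(x) φ(x) dx = -52/π + 96/π^3.
LHS − RHS = 12/π ≠ 0, so the identity fails.
(For a valid weak derivative the identity must hold for EVERY test function, in particular this one. The failure shows v is NOT the weak derivative of u.)
Correct weak derivative would be u'(x) = 3*x**2 + 2*x + 2.


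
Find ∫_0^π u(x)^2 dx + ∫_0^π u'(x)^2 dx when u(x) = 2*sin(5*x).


||u||_{H^1(0,π)}^2 = 52*π

u'(x) = 10*cos(5*x).
Expand u² and (u')² and integrate term by term on (0, π), using: for integers n ≥ 1, ∫_0^π sin²(nx) dx = ∫_0^π cos²(nx) dx = π/2; for n ≠ n', ∫_0^π sin(nx)sin(n'x) dx = ∫_0^π cos(nx)cos(n'x) dx = 0; and by product-to-sum, ∫_0^π sin(nx)cos(n'x) dx = ½∫_0^π [sin((n+n')x) + sin((n−n')x)] dx, which is 0 when n+n' is even and 2n/(n²−n'²) when n+n' is odd (it need not vanish on (0, π)).
  u² squared terms: (2)²·∫sin(5x)² dx = 4·π/2 = 2*π.
  So ∫_0^π u² dx = 2*π.
  (u')² squared terms: (10)²·∫cos(5x)² dx = 100·π/2 = 50*π.
  So ∫_0^π (u')² dx = 50*π.
||u||_{H^1}^2 = (2*π) + (50*π) = 52*π.


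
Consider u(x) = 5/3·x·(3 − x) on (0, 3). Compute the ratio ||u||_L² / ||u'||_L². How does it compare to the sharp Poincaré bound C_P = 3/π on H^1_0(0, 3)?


||u||_L² / ||u'||_L² = 3*sqrt(10)/10 < C_P = 3/π.

u(x) = 5/3·x·(3 − x), so u'(x) = 5 - 10*x/3.
u(x) = 5/3·x·(3 − x) vanishes at x = 0 and x = 3, so u ∈ H^1_0(0, 3). Differentiate via the product rule and integrate the resulting polynomials term by term.
  ∫_0^3 u² dx = ∫_0^3 (25*x^4/9 - 50*x^3/3 + 25*x^2) dx. Term by term:
    ∫_0^3 25*x^4/9 dx = 135;  ∫_0^3 -50*x^3/3 dx = -675/2;  ∫_0^3 25*x^2 dx = 225.
  Sum: 135 − 675/2 + 225 = 45/2.
  ∫_0^3 (u')² dx = ∫_0^3 (100*x^2/9 - 100*x/3 + 25) dx. Term by term:
    ∫_0^3 100*x^2/9 dx = 100;  ∫_0^3 -100*x/3 dx = -150;  ∫_0^3 25 dx = 75.
  Sum: 100 − 150 + 75 = 25.
∫_0^3 u² dx = 45/2, so ||u||_L² = 3*sqrt(10)/2.
∫_0^3 (u')² dx = 25, so ||u'||_L² = 5.
Ratio ||u||_L² / ||u'||_L² = 3*sqrt(10)/10.
Sharp Poincaré constant on H^1_0(0, 3) is C_P = L/π = 3/π, achieved by sin(π/3·x).
A polynomial bump cannot attain the sharp Poincaré constant (only the first sine eigenfunction does), so the ratio is strictly less than C_P, consistent with ||u||_L² ≤ C_P ||u'||_L².


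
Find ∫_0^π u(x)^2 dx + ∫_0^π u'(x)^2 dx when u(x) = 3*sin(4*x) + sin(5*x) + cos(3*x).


||u||_{H^1(0,π)}^2 = 480/7 + 189*π/2

u'(x) = -3*sin(3*x) + 12*cos(4*x) + 5*cos(5*x).
Expand u² and (u')² and integrate term by term on (0, π), using: for integers n ≥ 1, ∫_0^π sin²(nx) dx = ∫_0^π cos²(nx) dx = π/2; for n ≠ n', ∫_0^π sin(nx)sin(n'x) dx = ∫_0^π cos(nx)cos(n'x) dx = 0; and by product-to-sum, ∫_0^π sin(nx)cos(n'x) dx = ½∫_0^π [sin((n+n')x) + sin((n−n')x)] dx, which is 0 when n+n' is even and 2n/(n²−n'²) when n+n' is odd (it need not vanish on (0, π)).
  u² squared terms: (3)²·∫sin(4x)² dx = 9·π/2 = 9*π/2;  (1)²·∫cos(3x)² dx = 1·π/2 = π/2;  (1)²·∫sin(5x)² dx = 1·π/2 = π/2.
  u² cross terms: 2·(3)·(1)·∫sin(4x)·cos(3x) dx = 6·(8/7) = 48/7;  2·(3)·(1)·∫sin(4x)·sin(5x) dx = 6·(0) = 0;  2·(1)·(1)·∫cos(3x)·sin(5x) dx = 2·(0) = 0.
  So ∫_0^π u² dx = 9*π/2 + π/2 + π/2 + 48/7 + 0 + 0 = 48/7 + 11*π/2.
  (u')² squared terms: (-3)²·∫sin(3x)² dx = 9·π/2 = 9*π/2;  (5)²·∫cos(5x)² dx = 25·π/2 = 25*π/2;  (12)²·∫cos(4x)² dx = 144·π/2 = 72*π.
  (u')² cross terms: 2·(-3)·(5)·∫sin(3x)·cos(5x) dx = -30·(0) = 0;  2·(-3)·(12)·∫sin(3x)·cos(4x) dx = -72·(-6/7) = 432/7;  2·(5)·(12)·∫cos(5x)·cos(4x) dx = 120·(0) = 0.
  So ∫_0^π (u')² dx = 9*π/2 + 25*π/2 + 72*π + 0 + 432/7 + 0 = 432/7 + 89*π.
||u||_{H^1}^2 = (48/7 + 11*π/2) + (432/7 + 89*π) = 480/7 + 189*π/2.


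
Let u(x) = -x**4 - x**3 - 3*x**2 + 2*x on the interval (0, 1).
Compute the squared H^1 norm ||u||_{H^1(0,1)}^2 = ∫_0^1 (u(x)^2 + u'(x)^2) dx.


||u||_{H^1}^2 = 29879/1260

The H^1 norm (squared) on an interval (0, L) is
  ||u||_{H^1}^2 = ∫_0^L u(x)^2 dx + ∫_0^L u'(x)^2 dx.
Compute u'(x) = -4*x**3 - 3*x**2 - 6*x + 2.
Then u(x)^2 = x**8 + 2*x**7 + 7*x**6 + 2*x**5 + 5*x**4 - 12*x**3 + 4*x**2 and u'(x)^2 = 16*x**6 + 24*x**5 + 57*x**4 + 20*x**3 + 24*x**2 - 24*x + 4.
Integrate each monomial from 0 to 1 using ∫_0^1 c·x^n dx = c·1^(n+1)/(n+1):
  ∫_0^1 u(x)^2 dx = ∫_0^1 (x^8 + 2*x^7 + 7*x^6 + 2*x^5 + 5*x^4 - 12*x^3 + 4*x^2) dx. Term by term:
    ∫_0^1 x^8 dx = 1/9;  ∫_0^1 2*x^7 dx = 1/4;  ∫_0^1 7*x^6 dx = 1;
    ∫_0^1 2*x^5 dx = 1/3;  ∫_0^1 5*x^4 dx = 1;  ∫_0^1 -12*x^3 dx = -3;
    ∫_0^1 4*x^2 dx = 4/3.
  Sum: 1/9 + 1/4 + 1 + 1/3 + 1 − 3 + 4/3 = 37/36.
  ∫_0^1 u'(x)^2 dx = ∫_0^1 (16*x^6 + 24*x^5 + 57*x^4 + 20*x^3 + 24*x^2 - 24*x + 4) dx. Term by term:
    ∫_0^1 16*x^6 dx = 16/7;  ∫_0^1 24*x^5 dx = 4;  ∫_0^1 57*x^4 dx = 57/5;
    ∫_0^1 20*x^3 dx = 5;  ∫_0^1 24*x^2 dx = 8;  ∫_0^1 -24*x dx = -12;
    ∫_0^1 4 dx = 4.
  Sum: 16/7 + 4 + 57/5 + 5 + 8 − 12 + 4 = 794/35.
Adding: ||u||_{H^1}^2 = 37/36 + 794/35 = 29879/1260.


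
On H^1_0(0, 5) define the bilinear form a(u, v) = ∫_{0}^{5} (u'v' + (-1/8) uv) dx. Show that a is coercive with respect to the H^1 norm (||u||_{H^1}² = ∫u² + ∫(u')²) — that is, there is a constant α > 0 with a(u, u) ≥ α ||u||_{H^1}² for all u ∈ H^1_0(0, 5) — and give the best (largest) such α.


α = (-25/8 + π^2)/(π^2 + 25)

Coercivity of a(·,·) on H^1_0(0, 5) means a(u, u) ≥ α ||u||_{H^1}² for every u ∈ H^1_0.
The interval has length L = 5, and Poincaré/coercivity depend only on L. Here a(u, u) = ∫(u')² + (-1/8)·∫u².
Here c = -1/8 < 0 with |c| < (π/L)² = π^2/25, so coercivity still holds. The condition a(u,u) ≥ α||u||_{H^1}² reads (1−α)∫(u')² ≥ (α−c)∫u². Any admissible α is ≤ 1 (rapidly oscillating u have ∫u²/∫(u')² → 0), and α = 1 would force 0 ≥ (1−c)∫u², impossible since c < 1; so 1−α > 0. By the sharp Poincaré inequality on H^1_0 of an interval of length L, ∫(u')² ≥ (π/L)²∫u² with equality for the first sine mode sin(π(x−x₀)/L) (x₀ the left endpoint), so the inequality holds for all u iff (1−α)(π/L)² ≥ α − c, i.e. α ≤ ((π/L)² + c)/((π/L)² + 1) = (1 + c(L/π)²)/(1 + (L/π)²). (Direct route, valid since c ≤ 0: Poincaré gives c∫u² ≥ c(L/π)²∫(u')², so a(u,u) ≥ (1 + c(L/π)²)∫(u')², while ||u||_{H^1}² ≤ (1 + (L/π)²)∫(u')²; dividing yields the same α.) With (π/L)² = π^2/25 and c = -1/8, the largest admissible constant is α = ((π/L)² + c)/((π/L)² + 1).
Simplifying, α = (-25/8 + π^2)/(π^2 + 25).


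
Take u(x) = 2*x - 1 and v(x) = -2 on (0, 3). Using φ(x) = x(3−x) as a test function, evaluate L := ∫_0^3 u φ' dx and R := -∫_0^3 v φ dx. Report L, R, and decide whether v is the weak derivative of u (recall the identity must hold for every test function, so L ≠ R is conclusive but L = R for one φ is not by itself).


LHS = -9, RHS = 9. No, v is not the weak derivative of u.

u(x) = 2*x - 1, classical derivative u'(x) = 2.
φ(x) = x(3−x), so φ'(x) = 3 - 2*x.
Note φ(0) = φ(3) = 0, so the boundary term u·φ vanishes.
LHS = ∫_0^3 u(x) φ'(x) dx = ∫_0^3 (-4*x^2 + 8*x - 3) dx. Term by term:
  ∫_0^3 -4*x^2 dx = -36;  ∫_0^3 8*x dx = 36;  ∫_0^3 -3 dx = -9.
Sum: -36 + 36 − 9 = -9.
So LHS = -9.
∫_0^3 v(x) φ(x) dx = ∫_0^3 (2*x^2 - 6*x) dx. Term by term:
  ∫_0^3 2*x^2 dx = 18;  ∫_0^3 -6*x dx = -27.
Sum: 18 − 27 = -9.
So RHS = -∫_0^3 v(x) φ(x) dx = 9.
LHS − RHS = -18 ≠ 0, so the identity fails.
(For a valid weak derivative the identity must hold for EVERY test function, in particular this one. The failure shows v is NOT the weak derivative of u.)
Correct weak derivative would be u'(x) = 2.


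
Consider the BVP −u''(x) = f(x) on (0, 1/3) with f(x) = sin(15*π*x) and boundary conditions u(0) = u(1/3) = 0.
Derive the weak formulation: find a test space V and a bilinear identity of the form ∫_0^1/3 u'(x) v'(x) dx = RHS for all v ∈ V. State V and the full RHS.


V = H^1_0(0, 1/3) (so v(0) = v(1/3) = 0); weak form: ∫_0^1/3 u'v' dx = ∫_0^1/3 (sin(15*π*x)) v dx for all v ∈ V.

Multiply both sides by a test function v and integrate from 0 to 1/3:
  ∫_0^1/3 −u''(x) v(x) dx = ∫_0^1/3 f(x) v(x) dx.
Integrate the LHS by parts once:
  ∫_0^1/3 −u'' v dx = −[u'(x) v(x)]_0^1/3 + ∫_0^1/3 u'(x) v'(x) dx.
Thus ∫_0^1/3 u'(x) v'(x) dx = ∫_0^1/3 f(x) v(x) dx + [u'(x) v(x)]_0^1/3.
Choose V so that boundary terms are either known or forced to vanish.
u is Dirichlet: u(0) = u(1/3) = 0. Let V = H^1_0(0, 1/3); then v(0) = v(1/3) = 0, and [u' v]_0^1/3 = 0.
Weak formulation: find u (satisfying any essential BC) such that ∫_0^1/3 u'(x) v'(x) dx = ∫_0^1/3 f v dx for all v ∈ V.
Substituting f(x) = sin(15*π*x), the right-hand side is ∫_0^1/3 (sin(15*π*x)) v dx.


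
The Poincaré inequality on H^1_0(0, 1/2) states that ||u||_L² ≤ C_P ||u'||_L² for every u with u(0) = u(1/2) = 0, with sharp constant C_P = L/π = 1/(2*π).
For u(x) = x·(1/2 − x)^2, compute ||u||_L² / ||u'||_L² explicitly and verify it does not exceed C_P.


||u||_L² / ||u'||_L² = sqrt(14)/28 < C_P = 1/(2*π).

u(x) = x·(1/2 − x)^2, so u'(x) = (2*x - 1)*(6*x - 1)/4.
u(x) = x·(1/2 − x)^2 vanishes at x = 0 and x = 1/2, so u ∈ H^1_0(0, 1/2). Differentiate via the product rule and integrate the resulting polynomials term by term.
  ∫_0^1/2 u² dx = ∫_0^1/2 (x^6 - 2*x^5 + 3*x^4/2 - x^3/2 + x^2/16) dx. Term by term:
    ∫_0^1/2 x^6 dx = 1/896;  ∫_0^1/2 -2*x^5 dx = -1/192;  ∫_0^1/2 3*x^4/2 dx = 3/320;
    ∫_0^1/2 -x^3/2 dx = -1/128;  ∫_0^1/2 x^2/16 dx = 1/384.
  Sum: 1/896 − 1/192 + 3/320 − 1/128 + 1/384 = 1/13440.
  ∫_0^1/2 (u')² dx = ∫_0^1/2 (9*x^4 - 12*x^3 + 11*x^2/2 - x + 1/16) dx. Term by term:
    ∫_0^1/2 9*x^4 dx = 9/160;  ∫_0^1/2 -12*x^3 dx = -3/16;  ∫_0^1/2 11*x^2/2 dx = 11/48;
    ∫_0^1/2 -x dx = -1/8;  ∫_0^1/2 1/16 dx = 1/32.
  Sum: 9/160 − 3/16 + 11/48 − 1/8 + 1/32 = 1/240.
∫_0^1/2 u² dx = 1/13440, so ||u||_L² = sqrt(210)/1680.
∫_0^1/2 (u')² dx = 1/240, so ||u'||_L² = sqrt(15)/60.
Ratio ||u||_L² / ||u'||_L² = sqrt(14)/28.
Sharp Poincaré constant on H^1_0(0, 1/2) is C_P = L/π = 1/(2*π), achieved by sin(2*π·x).
A polynomial bump cannot attain the sharp Poincaré constant (only the first sine eigenfunction does), so the ratio is strictly less than C_P, consistent with ||u||_L² ≤ C_P ||u'||_L².


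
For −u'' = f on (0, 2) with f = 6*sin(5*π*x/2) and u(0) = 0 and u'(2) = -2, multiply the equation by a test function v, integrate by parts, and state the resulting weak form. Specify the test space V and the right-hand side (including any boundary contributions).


V = {v ∈ H^1(0, 2) : v(0) = 0} (test functions vanish at x = 0 where u is specified); weak form: ∫_0^2 u'v' dx = ∫_0^2 (6*sin(5*π*x/2)) v dx − 2·v(2) for all v ∈ V.

Multiply both sides by a test function v and integrate from 0 to 2:
  ∫_0^2 −u''(x) v(x) dx = ∫_0^2 f(x) v(x) dx.
Integrate the LHS by parts once:
  ∫_0^2 −u'' v dx = −[u'(x) v(x)]_0^2 + ∫_0^2 u'(x) v'(x) dx.
Thus ∫_0^2 u'(x) v'(x) dx = ∫_0^2 f(x) v(x) dx + [u'(x) v(x)]_0^2.
Choose V so that boundary terms are either known or forced to vanish.
Mixed BC: u(0) = 0 (Dirichlet) and u'(2) = -2 (Neumann). Define V = {v ∈ H^1(0, 2) : v(0) = 0}. Then [u' v]_0^2 = u'(2)·v(2) − u'(0)·0 = − 2·v(2).
Weak formulation: find u (satisfying any essential BC) such that ∫_0^2 u'(x) v'(x) dx = ∫_0^2 f v dx − 2·v(2) for all v ∈ V (Dirichlet at 0 absorbed into V; Neumann datum at x = 2 contributes the boundary term).
Substituting f(x) = 6*sin(5*π*x/2), the right-hand side is ∫_0^2 (6*sin(5*π*x/2)) v dx − 2·v(2).


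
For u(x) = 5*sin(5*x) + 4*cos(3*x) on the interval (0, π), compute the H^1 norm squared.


||u||_{H^1(0,π)}^2 = 405*π

u'(x) = -12*sin(3*x) + 25*cos(5*x).
Expand u² and (u')² and integrate term by term on (0, π), using: for integers n ≥ 1, ∫_0^π sin²(nx) dx = ∫_0^π cos²(nx) dx = π/2; for n ≠ n', ∫_0^π sin(nx)sin(n'x) dx = ∫_0^π cos(nx)cos(n'x) dx = 0; and by product-to-sum, ∫_0^π sin(nx)cos(n'x) dx = ½∫_0^π [sin((n+n')x) + sin((n−n')x)] dx, which is 0 when n+n' is even and 2n/(n²−n'²) when n+n' is odd (it need not vanish on (0, π)).
  u² squared terms: (4)²·∫cos(3x)² dx = 16·π/2 = 8*π;  (5)²·∫sin(5x)² dx = 25·π/2 = 25*π/2.
  u² cross terms: 2·(4)·(5)·∫cos(3x)·sin(5x) dx = 40·(0) = 0.
  So ∫_0^π u² dx = 8*π + 25*π/2 + 0 = 41*π/2.
  (u')² squared terms: (-12)²·∫sin(3x)² dx = 144·π/2 = 72*π;  (25)²·∫cos(5x)² dx = 625·π/2 = 625*π/2.
  (u')² cross terms: 2·(-12)·(25)·∫sin(3x)·cos(5x) dx = -600·(0) = 0.
  So ∫_0^π (u')² dx = 72*π + 625*π/2 + 0 = 769*π/2.
||u||_{H^1}^2 = (41*π/2) + (769*π/2) = 405*π.


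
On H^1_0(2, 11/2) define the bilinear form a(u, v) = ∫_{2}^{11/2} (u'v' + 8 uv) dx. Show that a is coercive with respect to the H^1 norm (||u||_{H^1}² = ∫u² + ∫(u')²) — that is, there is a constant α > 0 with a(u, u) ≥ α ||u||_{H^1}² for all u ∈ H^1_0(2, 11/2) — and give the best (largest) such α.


α = 1

Coercivity of a(·,·) on H^1_0(2, 11/2) means a(u, u) ≥ α ||u||_{H^1}² for every u ∈ H^1_0.
The interval has length L = 7/2, and Poincaré/coercivity depend only on L. Here a(u, u) = ∫(u')² + (8)·∫u².
Here c = 8 ≥ 1, so a(u,u) = ∫(u')² + c∫u² ≥ ∫(u')² + ∫u² = ||u||_{H^1}², i.e. α = 1 works. No larger α is possible: a(u,u) ≥ α||u||_{H^1}² means (1−α)∫(u')² ≥ (α−c)∫u², and for the modes u_n = sin(nπ(x−x₀)/L) (x₀ the left endpoint) one has ∫u_n²/∫(u_n')² = (L/(nπ))² → 0, so a(u_n,u_n)/||u_n||_{H^1}² → 1. Hence the optimal constant is α = 1.
Therefore α = 1.


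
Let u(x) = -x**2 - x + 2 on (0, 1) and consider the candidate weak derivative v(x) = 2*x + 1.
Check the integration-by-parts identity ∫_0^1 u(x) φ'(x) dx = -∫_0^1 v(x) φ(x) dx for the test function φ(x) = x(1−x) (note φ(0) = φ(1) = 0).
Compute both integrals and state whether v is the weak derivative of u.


LHS = 1/3, RHS = -1/3. No, v is not the weak derivative of u.

u(x) = -x**2 - x + 2, classical derivative u'(x) = -2*x - 1.
φ(x) = x(1−x), so φ'(x) = 1 - 2*x.
Note φ(0) = φ(1) = 0, so the boundary term u·φ vanishes.
LHS = ∫_0^1 u(x) φ'(x) dx = ∫_0^1 (2*x^3 + x^2 - 5*x + 2) dx. Term by term:
  ∫_0^1 2*x^3 dx = 1/2;  ∫_0^1 x^2 dx = 1/3;  ∫_0^1 -5*x dx = -5/2;
  ∫_0^1 2 dx = 2.
Sum: 1/2 + 1/3 − 5/2 + 2 = 1/3.
So LHS = 1/3.
∫_0^1 v(x) φ(x) dx = ∫_0^1 (-2*x^3 + x^2 + x) dx. Term by term:
  ∫_0^1 -2*x^3 dx = -1/2;  ∫_0^1 x^2 dx = 1/3;  ∫_0^1 x dx = 1/2.
Sum: -1/2 + 1/3 + 1/2 = 1/3.
So RHS = -∫_0^1 v(x) φ(x) dx = -1/3.
LHS − RHS = 2/3 ≠ 0, so the identity fails.
(For a valid weak derivative the identity must hold for EVERY test function, in particular this one. The failure shows v is NOT the weak derivative of u.)
Correct weak derivative would be u'(x) = -2*x - 1.


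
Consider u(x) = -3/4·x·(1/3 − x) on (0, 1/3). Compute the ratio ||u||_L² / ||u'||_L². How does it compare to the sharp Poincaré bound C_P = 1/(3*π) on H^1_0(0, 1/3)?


||u||_L² / ||u'||_L² = sqrt(10)/30 < C_P = 1/(3*π).

u(x) = -3/4·x·(1/3 − x), so u'(x) = 3*x/2 - 1/4.
u(x) = -3/4·x·(1/3 − x) vanishes at x = 0 and x = 1/3, so u ∈ H^1_0(0, 1/3). Differentiate via the product rule and integrate the resulting polynomials term by term.
  ∫_0^1/3 u² dx = ∫_0^1/3 (9*x^4/16 - 3*x^3/8 + x^2/16) dx. Term by term:
    ∫_0^1/3 9*x^4/16 dx = 1/2160;  ∫_0^1/3 -3*x^3/8 dx = -1/864;  ∫_0^1/3 x^2/16 dx = 1/1296.
  Sum: 1/2160 − 1/864 + 1/1296 = 1/12960.
  ∫_0^1/3 (u')² dx = ∫_0^1/3 (9*x^2/4 - 3*x/4 + 1/16) dx. Term by term:
    ∫_0^1/3 9*x^2/4 dx = 1/36;  ∫_0^1/3 -3*x/4 dx = -1/24;  ∫_0^1/3 1/16 dx = 1/48.
  Sum: 1/36 − 1/24 + 1/48 = 1/144.
∫_0^1/3 u² dx = 1/12960, so ||u||_L² = sqrt(10)/360.
∫_0^1/3 (u')² dx = 1/144, so ||u'||_L² = 1/12.
Ratio ||u||_L² / ||u'||_L² = sqrt(10)/30.
Sharp Poincaré constant on H^1_0(0, 1/3) is C_P = L/π = 1/(3*π), achieved by sin(3*π·x).
A polynomial bump cannot attain the sharp Poincaré constant (only the first sine eigenfunction does), so the ratio is strictly less than C_P, consistent with ||u||_L² ≤ C_P ||u'||_L².
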